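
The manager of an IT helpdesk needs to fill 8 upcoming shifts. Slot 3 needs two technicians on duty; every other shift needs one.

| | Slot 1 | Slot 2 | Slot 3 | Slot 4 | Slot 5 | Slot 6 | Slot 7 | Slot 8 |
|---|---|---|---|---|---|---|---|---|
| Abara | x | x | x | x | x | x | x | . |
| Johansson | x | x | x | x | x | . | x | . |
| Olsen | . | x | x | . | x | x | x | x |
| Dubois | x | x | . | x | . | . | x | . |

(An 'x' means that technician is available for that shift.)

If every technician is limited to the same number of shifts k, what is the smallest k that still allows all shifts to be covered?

With 4 technicians and 9 worker-slots to fill, someone must work at least ⌈9/4⌉ = 3 shifts, so k ≥ 3.
k = 3 works: Slot 1→Abara, Slot 2→Olsen, Slot 3→Abara+Johansson, Slot 4→Johansson, Slot 5→Johansson, Slot 6→Abara, Slot 7→Olsen, Slot 8→Olsen.
Loads: Abara 3, Johansson 3, Olsen 3, Dubois 0 — all ≤ 3.

3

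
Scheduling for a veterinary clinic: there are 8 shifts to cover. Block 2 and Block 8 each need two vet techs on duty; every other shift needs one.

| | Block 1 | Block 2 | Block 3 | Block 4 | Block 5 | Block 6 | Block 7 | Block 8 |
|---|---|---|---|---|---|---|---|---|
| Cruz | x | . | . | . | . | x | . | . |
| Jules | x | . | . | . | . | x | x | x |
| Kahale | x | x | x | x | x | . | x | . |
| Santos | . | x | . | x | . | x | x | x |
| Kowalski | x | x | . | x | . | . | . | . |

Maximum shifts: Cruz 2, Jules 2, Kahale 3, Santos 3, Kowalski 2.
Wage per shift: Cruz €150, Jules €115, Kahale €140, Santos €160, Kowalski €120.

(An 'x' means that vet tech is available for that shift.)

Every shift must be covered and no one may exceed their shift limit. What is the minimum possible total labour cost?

€1350

Block 3 can only be covered by Kahale, so that assignment is forced.
Block 5 can only be covered by Kahale, so that assignment is forced.
Block 8 can only be covered by Jules and Santos, so that assignment is forced.
Picking the cheapest available vet tech for each shift independently would cost €1280, but that ignores the shift limits.
An optimal schedule: Block 1→Cruz, Block 2→Kowalski+Kahale, Block 3→Kahale, Block 4→Kowalski, Block 5→Kahale, Block 6→Cruz, Block 7→Jules, Block 8→Jules+Santos.
Total: 150 + 120 + 140 + 140 + 120 + 140 + 150 + 115 + 115 + 160 = €1350.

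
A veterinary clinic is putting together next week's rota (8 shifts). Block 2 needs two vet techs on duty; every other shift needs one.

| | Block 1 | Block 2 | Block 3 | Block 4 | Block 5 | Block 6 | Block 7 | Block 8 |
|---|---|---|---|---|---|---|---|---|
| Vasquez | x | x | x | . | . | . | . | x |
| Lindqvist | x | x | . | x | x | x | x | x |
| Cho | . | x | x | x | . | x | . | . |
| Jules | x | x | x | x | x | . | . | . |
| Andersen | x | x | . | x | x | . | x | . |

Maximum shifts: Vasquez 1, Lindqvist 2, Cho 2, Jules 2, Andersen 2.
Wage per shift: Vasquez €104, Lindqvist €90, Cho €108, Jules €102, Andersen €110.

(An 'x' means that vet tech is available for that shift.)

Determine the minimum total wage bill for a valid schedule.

Picking the cheapest available vet tech for each shift independently would cost €834, but that ignores the shift limits.
An optimal schedule: Block 1→Jules, Block 2→Cho+Andersen, Block 3→Cho, Block 4→Andersen, Block 5→Jules, Block 6→Lindqvist, Block 7→Lindqvist, Block 8→Vasquez.
Total: 102 + 108 + 110 + 108 + 110 + 102 + 90 + 90 + 104 = €924.

€924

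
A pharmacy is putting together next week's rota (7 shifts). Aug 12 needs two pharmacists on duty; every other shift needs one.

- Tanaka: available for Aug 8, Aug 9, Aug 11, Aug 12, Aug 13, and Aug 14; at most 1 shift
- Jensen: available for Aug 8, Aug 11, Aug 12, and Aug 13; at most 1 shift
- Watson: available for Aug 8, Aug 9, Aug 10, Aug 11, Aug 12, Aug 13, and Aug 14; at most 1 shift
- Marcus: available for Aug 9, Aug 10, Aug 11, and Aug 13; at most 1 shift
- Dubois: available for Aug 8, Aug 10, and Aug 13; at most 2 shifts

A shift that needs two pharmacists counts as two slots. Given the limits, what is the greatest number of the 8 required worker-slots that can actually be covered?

Total capacity across all pharmacists is 1+1+1+1+2 = 6, and 8 slots are needed, so at most 6 can be filled.
An assignment achieving 6: Aug 8→Dubois, Aug 9→Watson, Aug 10→Marcus, Aug 12→Jensen, Aug 13→Dubois, Aug 14→Tanaka.
Loads: Tanaka 1/1, Jensen 1/1, Watson 1/1, Marcus 1/1, Dubois 2/2.

6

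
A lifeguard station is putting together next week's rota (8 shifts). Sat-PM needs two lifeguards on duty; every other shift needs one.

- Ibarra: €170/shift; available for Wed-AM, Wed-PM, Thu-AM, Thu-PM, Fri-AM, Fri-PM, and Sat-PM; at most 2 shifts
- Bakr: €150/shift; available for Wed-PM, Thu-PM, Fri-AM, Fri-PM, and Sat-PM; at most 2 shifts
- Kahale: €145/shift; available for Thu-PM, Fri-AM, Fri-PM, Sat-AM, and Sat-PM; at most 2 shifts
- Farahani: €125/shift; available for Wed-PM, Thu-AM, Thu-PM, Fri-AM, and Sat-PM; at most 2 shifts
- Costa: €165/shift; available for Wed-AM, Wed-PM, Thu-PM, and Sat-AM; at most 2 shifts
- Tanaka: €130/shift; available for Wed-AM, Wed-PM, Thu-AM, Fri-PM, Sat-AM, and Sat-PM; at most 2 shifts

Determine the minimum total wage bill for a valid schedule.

Picking the cheapest available lifeguard for each shift independently would cost €1145, but that ignores the shift limits.
An optimal schedule: Wed-AM→Tanaka, Wed-PM→Bakr, Thu-AM→Farahani, Thu-PM→Costa, Fri-AM→Farahani, Fri-PM→Kahale, Sat-AM→Tanaka, Sat-PM→Kahale+Bakr.
Total: 130 + 150 + 125 + 165 + 125 + 145 + 130 + 145 + 150 = €1265.

€1265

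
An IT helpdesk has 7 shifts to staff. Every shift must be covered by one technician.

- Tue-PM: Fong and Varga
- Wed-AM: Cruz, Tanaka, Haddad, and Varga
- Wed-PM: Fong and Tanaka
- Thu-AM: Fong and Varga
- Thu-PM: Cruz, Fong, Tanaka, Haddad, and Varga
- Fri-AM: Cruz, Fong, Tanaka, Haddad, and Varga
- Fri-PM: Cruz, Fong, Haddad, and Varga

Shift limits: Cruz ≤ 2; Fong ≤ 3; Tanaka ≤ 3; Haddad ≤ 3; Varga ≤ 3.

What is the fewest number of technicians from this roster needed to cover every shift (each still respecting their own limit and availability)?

3

7 slots to fill and no one can take more than 3, so at least ⌈7/3⌉ = 3 technicians are needed.
Cruz, Fong, and Tanaka alone can cover everything: Tue-PM→Fong, Wed-AM→Cruz, Wed-PM→Fong, Thu-AM→Fong, Thu-PM→Tanaka, Fri-AM→Tanaka, Fri-PM→Cruz.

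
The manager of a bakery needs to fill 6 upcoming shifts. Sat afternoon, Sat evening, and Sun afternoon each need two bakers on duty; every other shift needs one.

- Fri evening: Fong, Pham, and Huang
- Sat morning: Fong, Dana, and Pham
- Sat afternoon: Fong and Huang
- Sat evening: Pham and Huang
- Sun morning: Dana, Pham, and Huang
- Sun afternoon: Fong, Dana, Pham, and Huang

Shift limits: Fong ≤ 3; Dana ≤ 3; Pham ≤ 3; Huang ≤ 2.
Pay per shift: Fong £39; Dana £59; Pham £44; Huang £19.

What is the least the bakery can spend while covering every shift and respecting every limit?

Sat afternoon can only be covered by Fong and Huang, so that assignment is forced.
Sat evening can only be covered by Pham and Huang, so that assignment is forced.
Picking the cheapest available baker for each shift independently would cost £256, but that ignores the shift limits.
An optimal schedule: Fri evening→Fong, Sat morning→Fong, Sat afternoon→Huang+Fong, Sat evening→Huang+Pham, Sun morning→Pham, Sun afternoon→Pham+Dana.
Total: 39 + 39 + 19 + 39 + 19 + 44 + 44 + 44 + 59 = £346.

£346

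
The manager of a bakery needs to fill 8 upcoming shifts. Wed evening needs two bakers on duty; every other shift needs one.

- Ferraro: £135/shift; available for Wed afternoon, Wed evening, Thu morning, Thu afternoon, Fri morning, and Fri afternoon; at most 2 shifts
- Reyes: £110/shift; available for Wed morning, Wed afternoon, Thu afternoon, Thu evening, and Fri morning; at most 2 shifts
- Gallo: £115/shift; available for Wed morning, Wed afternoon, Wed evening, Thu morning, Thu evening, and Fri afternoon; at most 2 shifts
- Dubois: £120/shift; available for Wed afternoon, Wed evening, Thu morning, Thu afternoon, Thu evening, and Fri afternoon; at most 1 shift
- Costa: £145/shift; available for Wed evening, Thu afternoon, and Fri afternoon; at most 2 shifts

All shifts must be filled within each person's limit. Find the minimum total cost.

£1130

Picking the cheapest available baker for each shift independently would cost £1015, but that ignores the shift limits.
An optimal schedule: Wed morning→Reyes, Wed afternoon→Gallo, Wed evening→Gallo+Costa, Thu morning→Ferraro, Thu afternoon→Dubois, Thu evening→Reyes, Fri morning→Ferraro, Fri afternoon→Costa.
Total: 110 + 115 + 115 + 145 + 135 + 120 + 110 + 135 + 145 = £1130.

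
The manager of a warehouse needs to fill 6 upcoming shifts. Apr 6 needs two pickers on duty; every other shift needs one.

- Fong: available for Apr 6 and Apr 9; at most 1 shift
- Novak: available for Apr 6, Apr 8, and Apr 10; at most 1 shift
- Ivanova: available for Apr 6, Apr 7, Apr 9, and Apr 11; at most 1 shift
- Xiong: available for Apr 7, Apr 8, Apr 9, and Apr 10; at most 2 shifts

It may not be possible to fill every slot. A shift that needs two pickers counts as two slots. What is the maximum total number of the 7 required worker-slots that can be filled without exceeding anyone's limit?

Total capacity across all pickers is 1+1+1+2 = 5, and 7 slots are needed, so at most 5 can be filled.
An assignment achieving 5: Apr 6→Fong, Apr 7→Xiong, Apr 8→Novak, Apr 10→Xiong, Apr 11→Ivanova.
Loads: Fong 1/1, Novak 1/1, Ivanova 1/1, Xiong 2/2.

5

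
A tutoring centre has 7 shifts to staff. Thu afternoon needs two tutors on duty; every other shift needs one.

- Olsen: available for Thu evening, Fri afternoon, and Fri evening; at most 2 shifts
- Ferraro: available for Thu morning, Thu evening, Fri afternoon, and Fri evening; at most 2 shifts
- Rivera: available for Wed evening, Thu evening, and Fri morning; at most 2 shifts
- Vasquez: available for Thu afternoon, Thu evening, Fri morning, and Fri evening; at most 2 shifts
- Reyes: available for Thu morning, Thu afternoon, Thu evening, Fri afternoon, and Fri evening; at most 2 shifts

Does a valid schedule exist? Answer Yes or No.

Yes

Wed evening can only be covered by Rivera, so that assignment is forced.
Thu afternoon can only be covered by Vasquez and Reyes, so that assignment is forced.
One valid schedule: Wed evening→Rivera, Thu morning→Ferraro, Thu afternoon→Vasquez+Reyes, Thu evening→Ferraro, Fri morning→Rivera, Fri afternoon→Olsen, Fri evening→Olsen.
Loads: Olsen 2/2, Ferraro 2/2, Rivera 2/2, Vasquez 1/2, Reyes 1/2 — all within limits.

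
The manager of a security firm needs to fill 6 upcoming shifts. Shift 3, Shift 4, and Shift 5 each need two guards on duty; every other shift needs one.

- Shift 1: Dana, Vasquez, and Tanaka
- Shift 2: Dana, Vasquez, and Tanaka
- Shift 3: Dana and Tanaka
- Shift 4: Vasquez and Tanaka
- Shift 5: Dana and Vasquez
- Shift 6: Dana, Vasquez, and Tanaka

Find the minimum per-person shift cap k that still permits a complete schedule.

With 3 guards and 9 worker-slots to fill, someone must work at least ⌈9/3⌉ = 3 shifts, so k ≥ 3.
k = 3 works: Shift 1→Dana, Shift 2→Vasquez, Shift 3→Dana+Tanaka, Shift 4→Vasquez+Tanaka, Shift 5→Dana+Vasquez, Shift 6→Tanaka.
Loads: Dana 3, Vasquez 3, Tanaka 3 — all ≤ 3.

3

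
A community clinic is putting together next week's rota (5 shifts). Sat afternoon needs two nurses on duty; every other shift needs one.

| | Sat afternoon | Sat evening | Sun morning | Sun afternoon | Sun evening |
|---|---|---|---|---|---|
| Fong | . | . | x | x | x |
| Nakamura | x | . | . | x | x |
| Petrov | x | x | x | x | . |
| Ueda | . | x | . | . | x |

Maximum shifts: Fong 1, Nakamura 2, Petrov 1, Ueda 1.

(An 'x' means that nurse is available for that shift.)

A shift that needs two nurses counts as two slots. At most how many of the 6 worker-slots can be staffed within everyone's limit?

Total capacity across all nurses is 1+2+1+1 = 5, and 6 slots are needed, so at most 5 can be filled.
An assignment achieving 5: Sat afternoon→Nakamura+Petrov, Sat evening→Ueda, Sun morning→Fong, Sun afternoon→Nakamura.
Loads: Fong 1/1, Nakamura 2/2, Petrov 1/1, Ueda 1/1.

5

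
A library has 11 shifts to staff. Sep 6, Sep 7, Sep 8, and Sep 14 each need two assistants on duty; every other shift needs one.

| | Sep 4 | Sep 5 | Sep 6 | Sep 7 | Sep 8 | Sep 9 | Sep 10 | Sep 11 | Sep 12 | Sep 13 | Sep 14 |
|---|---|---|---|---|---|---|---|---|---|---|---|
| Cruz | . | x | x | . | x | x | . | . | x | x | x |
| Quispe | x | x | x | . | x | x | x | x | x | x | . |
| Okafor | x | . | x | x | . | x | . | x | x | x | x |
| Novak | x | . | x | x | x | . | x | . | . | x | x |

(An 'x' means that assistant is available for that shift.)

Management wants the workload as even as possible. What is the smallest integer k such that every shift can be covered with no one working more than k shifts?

4

With 4 assistants and 15 worker-slots to fill, someone must work at least ⌈15/4⌉ = 4 shifts, so k ≥ 4.
k = 4 works: Sep 4→Quispe, Sep 5→Cruz, Sep 6→Okafor+Novak, Sep 7→Okafor+Novak, Sep 8→Cruz+Quispe, Sep 9→Cruz, Sep 10→Quispe, Sep 11→Quispe, Sep 12→Cruz, Sep 13→Okafor, Sep 14→Okafor+Novak.
Loads: Cruz 4, Quispe 4, Okafor 4, Novak 3 — all ≤ 4.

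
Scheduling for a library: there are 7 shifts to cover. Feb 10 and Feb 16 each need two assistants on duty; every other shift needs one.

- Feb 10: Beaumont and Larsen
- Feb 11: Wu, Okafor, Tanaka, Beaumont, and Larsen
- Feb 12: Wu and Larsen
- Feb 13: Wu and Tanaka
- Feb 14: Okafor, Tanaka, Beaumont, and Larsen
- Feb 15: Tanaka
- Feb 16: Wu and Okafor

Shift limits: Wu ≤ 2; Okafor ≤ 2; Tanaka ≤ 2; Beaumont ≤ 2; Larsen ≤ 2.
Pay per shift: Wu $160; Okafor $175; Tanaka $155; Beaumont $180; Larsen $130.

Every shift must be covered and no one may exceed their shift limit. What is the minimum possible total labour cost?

$1420

Feb 10 can only be covered by Beaumont and Larsen, so that assignment is forced.
Feb 15 can only be covered by Tanaka, so that assignment is forced.
Feb 16 can only be covered by Wu and Okafor, so that assignment is forced.
Picking the cheapest available assistant for each shift independently would cost $1345, but that ignores the shift limits.
An optimal schedule: Feb 10→Larsen+Beaumont, Feb 11→Wu, Feb 12→Larsen, Feb 13→Tanaka, Feb 14→Okafor, Feb 15→Tanaka, Feb 16→Wu+Okafor.
Total: 130 + 180 + 160 + 130 + 155 + 175 + 155 + 160 + 175 = $1420.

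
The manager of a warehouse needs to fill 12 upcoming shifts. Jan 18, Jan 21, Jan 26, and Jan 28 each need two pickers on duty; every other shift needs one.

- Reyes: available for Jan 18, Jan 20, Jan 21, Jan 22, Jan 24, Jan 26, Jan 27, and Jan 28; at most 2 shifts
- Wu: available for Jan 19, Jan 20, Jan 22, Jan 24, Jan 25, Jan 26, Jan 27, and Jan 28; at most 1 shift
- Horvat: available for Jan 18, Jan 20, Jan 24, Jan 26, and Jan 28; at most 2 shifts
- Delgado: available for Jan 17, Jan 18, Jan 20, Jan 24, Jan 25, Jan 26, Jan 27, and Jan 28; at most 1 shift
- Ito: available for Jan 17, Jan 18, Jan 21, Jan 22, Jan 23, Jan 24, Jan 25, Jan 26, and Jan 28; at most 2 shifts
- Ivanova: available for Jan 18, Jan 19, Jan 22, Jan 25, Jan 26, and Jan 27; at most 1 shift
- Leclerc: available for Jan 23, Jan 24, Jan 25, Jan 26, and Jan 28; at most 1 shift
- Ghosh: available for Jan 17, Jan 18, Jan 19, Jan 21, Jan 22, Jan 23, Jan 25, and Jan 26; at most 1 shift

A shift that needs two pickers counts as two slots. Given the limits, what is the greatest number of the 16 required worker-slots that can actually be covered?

Total capacity across all pickers is 2+1+2+1+2+1+1+1 = 11, and 16 slots are needed, so at most 11 can be filled.
An assignment achieving 11: Jan 17→Delgado, Jan 18→Horvat, Jan 19→Wu, Jan 20→Reyes, Jan 21→Reyes+Ito, Jan 22→Ghosh, Jan 23→Ito, Jan 24→Horvat, Jan 25→Leclerc, Jan 27→Ivanova.
Loads: Reyes 2/2, Wu 1/1, Horvat 2/2, Delgado 1/1, Ito 2/2, Ivanova 1/1, Leclerc 1/1, Ghosh 1/1.

11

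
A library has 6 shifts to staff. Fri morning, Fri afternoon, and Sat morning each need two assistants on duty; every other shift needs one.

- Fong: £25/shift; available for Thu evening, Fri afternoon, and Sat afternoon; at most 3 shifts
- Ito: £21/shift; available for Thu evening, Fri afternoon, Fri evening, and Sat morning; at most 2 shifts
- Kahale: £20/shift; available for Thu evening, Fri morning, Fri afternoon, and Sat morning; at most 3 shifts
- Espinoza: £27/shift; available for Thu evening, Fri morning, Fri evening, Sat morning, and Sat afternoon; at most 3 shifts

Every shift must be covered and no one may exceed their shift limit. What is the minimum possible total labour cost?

£204

Fri morning can only be covered by Kahale and Espinoza, so that assignment is forced.
Picking the cheapest available assistant for each shift independently would cost £195, but that ignores the shift limits.
An optimal schedule: Thu evening→Fong, Fri morning→Kahale+Espinoza, Fri afternoon→Kahale+Fong, Fri evening→Ito, Sat morning→Kahale+Ito, Sat afternoon→Fong.
Total: 25 + 20 + 27 + 20 + 25 + 21 + 20 + 21 + 25 = £204.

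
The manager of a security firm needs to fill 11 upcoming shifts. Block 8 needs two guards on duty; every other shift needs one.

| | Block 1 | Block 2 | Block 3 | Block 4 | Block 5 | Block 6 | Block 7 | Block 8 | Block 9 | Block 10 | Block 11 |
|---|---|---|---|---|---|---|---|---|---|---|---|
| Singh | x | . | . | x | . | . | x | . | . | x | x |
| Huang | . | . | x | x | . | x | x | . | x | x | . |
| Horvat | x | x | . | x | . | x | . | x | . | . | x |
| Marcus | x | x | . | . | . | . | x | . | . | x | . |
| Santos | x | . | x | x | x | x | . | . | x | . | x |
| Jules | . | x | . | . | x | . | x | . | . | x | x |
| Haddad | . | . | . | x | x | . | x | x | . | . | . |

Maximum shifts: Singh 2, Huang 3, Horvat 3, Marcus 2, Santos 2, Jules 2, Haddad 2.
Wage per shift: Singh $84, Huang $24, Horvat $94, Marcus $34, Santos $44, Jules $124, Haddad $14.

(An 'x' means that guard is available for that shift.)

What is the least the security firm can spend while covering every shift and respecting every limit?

$518

Block 8 can only be covered by Horvat and Haddad, so that assignment is forced.
Picking the cheapest available guard for each shift independently would cost $358, but that ignores the shift limits.
An optimal schedule: Block 1→Marcus, Block 2→Marcus, Block 3→Huang, Block 4→Santos, Block 5→Haddad, Block 6→Huang, Block 7→Singh, Block 8→Haddad+Horvat, Block 9→Huang, Block 10→Singh, Block 11→Santos.
Total: 34 + 34 + 24 + 44 + 14 + 24 + 84 + 14 + 94 + 24 + 84 + 44 = $518.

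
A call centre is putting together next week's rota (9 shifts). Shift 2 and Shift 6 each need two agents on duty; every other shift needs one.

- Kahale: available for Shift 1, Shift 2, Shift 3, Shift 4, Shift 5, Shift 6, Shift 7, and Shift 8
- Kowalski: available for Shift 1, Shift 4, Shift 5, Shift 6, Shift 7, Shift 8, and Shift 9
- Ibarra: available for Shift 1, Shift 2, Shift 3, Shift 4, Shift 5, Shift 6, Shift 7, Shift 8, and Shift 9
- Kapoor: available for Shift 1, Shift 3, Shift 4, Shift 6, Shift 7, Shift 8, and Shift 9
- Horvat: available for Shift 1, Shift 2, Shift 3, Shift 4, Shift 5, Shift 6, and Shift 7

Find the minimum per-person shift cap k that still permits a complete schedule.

3

With 5 agents and 11 worker-slots to fill, someone must work at least ⌈11/5⌉ = 3 shifts, so k ≥ 3.
k = 3 works: Shift 1→Kowalski, Shift 2→Kahale+Ibarra, Shift 3→Kahale, Shift 4→Ibarra, Shift 5→Kahale, Shift 6→Kapoor+Horvat, Shift 7→Ibarra, Shift 8→Kowalski, Shift 9→Kowalski.
Loads: Kahale 3, Kowalski 3, Ibarra 3, Kapoor 1, Horvat 1 — all ≤ 3.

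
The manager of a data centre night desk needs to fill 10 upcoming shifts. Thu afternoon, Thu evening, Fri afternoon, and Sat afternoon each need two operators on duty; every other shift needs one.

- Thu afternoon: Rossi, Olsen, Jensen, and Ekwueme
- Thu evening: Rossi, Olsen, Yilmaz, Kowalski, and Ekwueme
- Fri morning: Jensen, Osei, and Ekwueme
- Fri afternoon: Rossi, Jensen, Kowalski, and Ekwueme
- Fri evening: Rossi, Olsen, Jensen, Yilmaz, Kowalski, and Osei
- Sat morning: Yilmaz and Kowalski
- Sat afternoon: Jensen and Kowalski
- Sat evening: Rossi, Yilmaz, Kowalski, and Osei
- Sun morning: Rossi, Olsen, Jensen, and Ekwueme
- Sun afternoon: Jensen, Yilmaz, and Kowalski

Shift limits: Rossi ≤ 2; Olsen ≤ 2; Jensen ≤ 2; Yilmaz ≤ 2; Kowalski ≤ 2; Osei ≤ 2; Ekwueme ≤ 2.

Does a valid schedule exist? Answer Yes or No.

Sat afternoon can only be covered by Jensen and Kowalski, so that assignment is forced.
One valid schedule: Thu afternoon→Rossi+Olsen, Thu evening→Olsen+Ekwueme, Fri morning→Jensen, Fri afternoon→Kowalski+Ekwueme, Fri evening→Osei, Sat morning→Yilmaz, Sat afternoon→Jensen+Kowalski, Sat evening→Osei, Sun morning→Rossi, Sun afternoon→Yilmaz.
Loads: Rossi 2/2, Olsen 2/2, Jensen 2/2, Yilmaz 2/2, Kowalski 2/2, Osei 2/2, Ekwueme 2/2 — all within limits.

Yes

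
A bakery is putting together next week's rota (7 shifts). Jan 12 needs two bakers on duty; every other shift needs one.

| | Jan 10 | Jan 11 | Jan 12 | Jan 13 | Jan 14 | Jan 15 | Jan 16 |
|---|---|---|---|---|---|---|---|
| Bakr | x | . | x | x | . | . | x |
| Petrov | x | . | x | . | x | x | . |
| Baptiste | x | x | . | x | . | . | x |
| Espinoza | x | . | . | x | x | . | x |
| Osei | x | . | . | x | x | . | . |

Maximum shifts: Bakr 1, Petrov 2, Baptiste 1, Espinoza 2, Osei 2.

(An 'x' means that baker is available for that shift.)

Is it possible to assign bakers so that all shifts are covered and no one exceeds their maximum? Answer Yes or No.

Jan 11 can only be covered by Baptiste, so that assignment is forced.
Jan 12 can only be covered by Bakr and Petrov, so that assignment is forced.
Jan 15 can only be covered by Petrov, so that assignment is forced.
One valid schedule: Jan 10→Osei, Jan 11→Baptiste, Jan 12→Bakr+Petrov, Jan 13→Osei, Jan 14→Espinoza, Jan 15→Petrov, Jan 16→Espinoza.
Loads: Bakr 1/1, Petrov 2/2, Baptiste 1/1, Espinoza 2/2, Osei 2/2 — all within limits.

Yes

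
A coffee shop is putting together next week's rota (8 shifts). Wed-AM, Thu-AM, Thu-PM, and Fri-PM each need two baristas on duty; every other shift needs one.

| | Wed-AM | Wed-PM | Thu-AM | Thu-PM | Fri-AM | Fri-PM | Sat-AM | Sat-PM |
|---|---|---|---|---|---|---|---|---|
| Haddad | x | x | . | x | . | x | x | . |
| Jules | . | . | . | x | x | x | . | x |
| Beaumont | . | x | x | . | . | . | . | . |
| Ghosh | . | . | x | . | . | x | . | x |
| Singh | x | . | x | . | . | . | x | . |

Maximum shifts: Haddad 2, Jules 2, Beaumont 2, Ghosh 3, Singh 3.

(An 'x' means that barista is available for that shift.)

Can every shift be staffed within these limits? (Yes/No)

No

Total capacity is 12 and 12 slots are needed, so capacity alone doesn't rule it out.
Shifts {Wed-AM, Thu-PM, Fri-AM, Fri-PM} need 7 worker-slots in total, but the baristas available for any of those shifts (Haddad, Jules, Ghosh, and Singh) can supply at most 6 among them. So no valid schedule exists.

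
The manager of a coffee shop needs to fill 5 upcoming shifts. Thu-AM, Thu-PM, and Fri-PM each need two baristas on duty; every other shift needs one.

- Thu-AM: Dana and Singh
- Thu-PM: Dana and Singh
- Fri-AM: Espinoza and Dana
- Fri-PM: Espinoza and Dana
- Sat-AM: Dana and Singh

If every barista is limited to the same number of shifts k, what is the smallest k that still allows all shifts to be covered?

With 3 baristas and 8 worker-slots to fill, someone must work at least ⌈8/3⌉ = 3 shifts, so k ≥ 3.
k = 3 works: Thu-AM→Dana+Singh, Thu-PM→Dana+Singh, Fri-AM→Espinoza, Fri-PM→Espinoza+Dana, Sat-AM→Singh.
Loads: Espinoza 2, Dana 3, Singh 3 — all ≤ 3.

3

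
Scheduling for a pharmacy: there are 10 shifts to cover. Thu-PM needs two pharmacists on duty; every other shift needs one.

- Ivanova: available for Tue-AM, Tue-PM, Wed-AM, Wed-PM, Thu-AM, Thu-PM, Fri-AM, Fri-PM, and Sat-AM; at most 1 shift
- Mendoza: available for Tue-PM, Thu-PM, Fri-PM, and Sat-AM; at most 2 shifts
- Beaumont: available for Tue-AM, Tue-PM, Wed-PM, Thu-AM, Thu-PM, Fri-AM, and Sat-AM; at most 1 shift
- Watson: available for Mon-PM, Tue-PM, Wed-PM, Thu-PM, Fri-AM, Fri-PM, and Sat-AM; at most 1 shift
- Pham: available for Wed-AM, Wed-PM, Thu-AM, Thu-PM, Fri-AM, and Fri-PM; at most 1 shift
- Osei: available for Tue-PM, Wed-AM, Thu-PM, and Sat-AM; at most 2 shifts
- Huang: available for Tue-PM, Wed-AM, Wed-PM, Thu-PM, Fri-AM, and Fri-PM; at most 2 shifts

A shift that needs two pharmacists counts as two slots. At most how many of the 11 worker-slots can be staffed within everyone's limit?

10

Total capacity across all pharmacists is 1+2+1+1+1+2+2 = 10, and 11 slots are needed, so at most 10 can be filled.
An assignment achieving 10: Mon-PM→Watson, Tue-AM→Ivanova, Tue-PM→Osei, Wed-AM→Pham, Wed-PM→Huang, Thu-AM→Beaumont, Thu-PM→Osei, Fri-AM→Huang, Fri-PM→Mendoza, Sat-AM→Mendoza.
Loads: Ivanova 1/1, Mendoza 2/2, Beaumont 1/1, Watson 1/1, Pham 1/1, Osei 2/2, Huang 2/2.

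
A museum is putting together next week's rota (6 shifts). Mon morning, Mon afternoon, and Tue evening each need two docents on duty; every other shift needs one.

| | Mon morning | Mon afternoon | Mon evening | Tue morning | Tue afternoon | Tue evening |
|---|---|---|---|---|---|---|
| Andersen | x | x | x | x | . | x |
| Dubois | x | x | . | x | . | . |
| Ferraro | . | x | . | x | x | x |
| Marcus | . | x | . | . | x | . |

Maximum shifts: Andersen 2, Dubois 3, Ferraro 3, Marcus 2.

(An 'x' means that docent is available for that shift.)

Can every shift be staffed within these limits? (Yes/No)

No

Total capacity is 10 and 9 slots are needed, so capacity alone doesn't rule it out.
Shifts {Mon morning, Mon evening, Tue evening} need 5 worker-slots in total, but the docents available for any of those shifts (Andersen, Dubois, and Ferraro) can supply at most 4 among them. So no valid schedule exists.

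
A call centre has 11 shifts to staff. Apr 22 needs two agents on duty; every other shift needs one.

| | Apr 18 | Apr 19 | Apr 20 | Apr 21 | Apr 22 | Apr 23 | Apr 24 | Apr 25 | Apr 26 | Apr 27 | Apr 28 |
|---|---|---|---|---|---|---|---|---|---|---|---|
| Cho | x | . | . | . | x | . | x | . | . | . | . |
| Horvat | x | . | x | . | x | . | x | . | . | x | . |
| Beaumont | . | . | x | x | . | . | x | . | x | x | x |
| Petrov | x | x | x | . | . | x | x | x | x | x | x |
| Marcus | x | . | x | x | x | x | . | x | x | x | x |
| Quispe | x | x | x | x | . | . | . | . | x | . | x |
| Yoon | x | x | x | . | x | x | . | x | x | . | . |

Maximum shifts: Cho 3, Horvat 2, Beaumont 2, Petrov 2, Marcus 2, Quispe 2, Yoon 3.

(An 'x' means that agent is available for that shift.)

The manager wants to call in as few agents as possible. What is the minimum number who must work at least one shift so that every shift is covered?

5

12 slots to fill and no one can take more than 3, so at least ⌈12/3⌉ = 4 agents are needed.
Any 4 agents together have capacity at most 3+3+2+2 = 10 < 12 slots, so 4 can never suffice.
Cho, Horvat, Beaumont, Petrov, and Yoon alone can cover everything: Apr 18→Cho, Apr 19→Petrov, Apr 20→Yoon, Apr 21→Beaumont, Apr 22→Cho+Horvat, Apr 23→Petrov, Apr 24→Cho, Apr 25→Yoon, Apr 26→Yoon, Apr 27→Horvat, Apr 28→Beaumont.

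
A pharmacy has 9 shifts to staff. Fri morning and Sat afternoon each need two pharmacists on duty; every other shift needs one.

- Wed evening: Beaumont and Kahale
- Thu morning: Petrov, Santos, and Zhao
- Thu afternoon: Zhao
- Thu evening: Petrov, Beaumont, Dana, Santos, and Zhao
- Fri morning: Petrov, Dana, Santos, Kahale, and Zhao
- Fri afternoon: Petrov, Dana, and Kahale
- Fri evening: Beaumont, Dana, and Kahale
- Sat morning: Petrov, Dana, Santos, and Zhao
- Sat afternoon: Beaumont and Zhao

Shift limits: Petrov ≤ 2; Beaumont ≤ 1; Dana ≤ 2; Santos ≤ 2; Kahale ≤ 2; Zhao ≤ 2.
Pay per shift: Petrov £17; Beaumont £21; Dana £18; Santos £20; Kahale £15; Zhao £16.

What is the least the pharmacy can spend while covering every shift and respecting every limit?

Thu afternoon can only be covered by Zhao, so that assignment is forced.
Sat afternoon can only be covered by Beaumont and Zhao, so that assignment is forced.
Picking the cheapest available pharmacist for each shift independently would cost £177, but that ignores the shift limits.
An optimal schedule: Wed evening→Kahale, Thu morning→Petrov, Thu afternoon→Zhao, Thu evening→Santos, Fri morning→Santos+Kahale, Fri afternoon→Petrov, Fri evening→Dana, Sat morning→Dana, Sat afternoon→Beaumont+Zhao.
Total: 15 + 17 + 16 + 20 + 20 + 15 + 17 + 18 + 18 + 21 + 16 = £193.

£193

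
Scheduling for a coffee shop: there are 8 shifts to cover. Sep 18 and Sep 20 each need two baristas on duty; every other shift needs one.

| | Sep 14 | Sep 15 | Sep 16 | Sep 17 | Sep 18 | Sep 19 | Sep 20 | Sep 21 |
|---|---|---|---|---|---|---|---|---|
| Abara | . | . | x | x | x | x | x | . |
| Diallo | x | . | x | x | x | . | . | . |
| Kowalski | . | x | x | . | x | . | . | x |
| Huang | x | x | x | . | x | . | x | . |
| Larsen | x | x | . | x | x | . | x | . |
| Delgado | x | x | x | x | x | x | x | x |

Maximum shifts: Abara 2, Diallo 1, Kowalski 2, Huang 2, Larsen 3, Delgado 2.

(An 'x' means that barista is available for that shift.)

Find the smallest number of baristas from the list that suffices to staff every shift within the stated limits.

5

10 slots to fill and no one can take more than 3, so at least ⌈10/3⌉ = 4 baristas are needed.
Any 4 baristas together have capacity at most 3+2+2+2 = 9 < 10 slots, so 4 can never suffice.
Abara, Diallo, Kowalski, Huang, and Larsen alone can cover everything: Sep 14→Diallo, Sep 15→Kowalski, Sep 16→Huang, Sep 17→Larsen, Sep 18→Huang+Larsen, Sep 19→Abara, Sep 20→Abara+Larsen, Sep 21→Kowalski.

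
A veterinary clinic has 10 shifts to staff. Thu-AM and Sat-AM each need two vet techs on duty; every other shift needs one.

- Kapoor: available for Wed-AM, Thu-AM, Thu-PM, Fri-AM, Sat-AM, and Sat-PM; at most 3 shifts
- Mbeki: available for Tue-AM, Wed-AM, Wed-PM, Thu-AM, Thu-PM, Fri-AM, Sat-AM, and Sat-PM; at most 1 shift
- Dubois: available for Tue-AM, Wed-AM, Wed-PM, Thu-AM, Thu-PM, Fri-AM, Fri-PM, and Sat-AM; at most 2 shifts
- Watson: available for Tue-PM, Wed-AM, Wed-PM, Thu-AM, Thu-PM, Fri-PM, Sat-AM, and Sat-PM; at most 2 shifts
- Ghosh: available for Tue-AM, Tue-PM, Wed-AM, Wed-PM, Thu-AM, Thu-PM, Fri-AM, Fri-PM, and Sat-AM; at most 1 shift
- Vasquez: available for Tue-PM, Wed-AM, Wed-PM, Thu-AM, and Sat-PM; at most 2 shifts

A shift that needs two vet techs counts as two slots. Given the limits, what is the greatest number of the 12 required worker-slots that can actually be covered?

11

Total capacity across all vet techs is 3+1+2+2+1+2 = 11, and 12 slots are needed, so at most 11 can be filled.
An assignment achieving 11: Tue-AM→Mbeki, Tue-PM→Watson, Wed-AM→Vasquez, Wed-PM→Dubois, Thu-AM→Vasquez, Thu-PM→Kapoor, Fri-AM→Kapoor, Fri-PM→Dubois, Sat-AM→Watson+Ghosh, Sat-PM→Kapoor.
Loads: Kapoor 3/3, Mbeki 1/1, Dubois 2/2, Watson 2/2, Ghosh 1/1, Vasquez 2/2.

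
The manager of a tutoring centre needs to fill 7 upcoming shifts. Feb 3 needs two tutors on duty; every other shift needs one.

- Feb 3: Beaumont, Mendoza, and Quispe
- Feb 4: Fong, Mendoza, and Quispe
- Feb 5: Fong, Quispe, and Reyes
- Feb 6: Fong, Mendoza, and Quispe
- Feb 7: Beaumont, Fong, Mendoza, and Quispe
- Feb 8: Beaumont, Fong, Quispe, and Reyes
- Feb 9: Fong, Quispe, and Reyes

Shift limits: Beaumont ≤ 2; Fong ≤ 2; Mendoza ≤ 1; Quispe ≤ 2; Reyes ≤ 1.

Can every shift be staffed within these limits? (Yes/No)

Yes

One valid schedule: Feb 3→Beaumont+Mendoza, Feb 4→Fong, Feb 5→Fong, Feb 6→Quispe, Feb 7→Beaumont, Feb 8→Reyes, Feb 9→Quispe.
Loads: Beaumont 2/2, Fong 2/2, Mendoza 1/1, Quispe 2/2, Reyes 1/1 — all within limits.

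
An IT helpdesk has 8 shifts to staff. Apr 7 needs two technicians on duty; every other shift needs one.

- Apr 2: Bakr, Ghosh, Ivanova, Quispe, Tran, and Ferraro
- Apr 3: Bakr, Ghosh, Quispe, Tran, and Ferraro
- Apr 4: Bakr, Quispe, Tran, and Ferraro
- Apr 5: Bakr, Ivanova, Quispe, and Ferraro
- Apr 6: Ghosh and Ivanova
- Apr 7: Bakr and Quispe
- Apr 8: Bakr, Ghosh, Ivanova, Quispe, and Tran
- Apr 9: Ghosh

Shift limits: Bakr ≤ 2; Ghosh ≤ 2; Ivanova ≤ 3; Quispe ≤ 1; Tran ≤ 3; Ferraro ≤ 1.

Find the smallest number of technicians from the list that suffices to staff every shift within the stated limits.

9 slots to fill and no one can take more than 3, so at least ⌈9/3⌉ = 3 technicians are needed.
No set of 4 technicians can cover every shift (each such set leaves at least one shift with no one available or exceeds a cap).
Bakr, Ghosh, Ivanova, Quispe, and Tran alone can cover everything: Apr 2→Ivanova, Apr 3→Tran, Apr 4→Bakr, Apr 5→Ivanova, Apr 6→Ghosh, Apr 7→Bakr+Quispe, Apr 8→Ivanova, Apr 9→Ghosh.

5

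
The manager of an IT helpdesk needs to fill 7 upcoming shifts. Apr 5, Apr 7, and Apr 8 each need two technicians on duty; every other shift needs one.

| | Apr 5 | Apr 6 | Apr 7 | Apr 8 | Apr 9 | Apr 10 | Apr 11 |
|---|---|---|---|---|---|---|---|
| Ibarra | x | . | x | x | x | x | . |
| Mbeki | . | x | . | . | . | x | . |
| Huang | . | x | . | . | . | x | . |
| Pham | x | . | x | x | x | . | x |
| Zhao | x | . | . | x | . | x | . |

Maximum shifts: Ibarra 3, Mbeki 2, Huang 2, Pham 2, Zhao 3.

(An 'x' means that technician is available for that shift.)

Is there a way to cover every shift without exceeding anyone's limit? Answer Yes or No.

Total capacity is 12 and 10 slots are needed, so capacity alone doesn't rule it out.
Shifts {Apr 5, Apr 7, Apr 8, Apr 9, Apr 11} need 8 worker-slots in total, but the technicians available for any of those shifts (Ibarra, Pham, and Zhao) can supply at most 7 among them. So no valid schedule exists.

No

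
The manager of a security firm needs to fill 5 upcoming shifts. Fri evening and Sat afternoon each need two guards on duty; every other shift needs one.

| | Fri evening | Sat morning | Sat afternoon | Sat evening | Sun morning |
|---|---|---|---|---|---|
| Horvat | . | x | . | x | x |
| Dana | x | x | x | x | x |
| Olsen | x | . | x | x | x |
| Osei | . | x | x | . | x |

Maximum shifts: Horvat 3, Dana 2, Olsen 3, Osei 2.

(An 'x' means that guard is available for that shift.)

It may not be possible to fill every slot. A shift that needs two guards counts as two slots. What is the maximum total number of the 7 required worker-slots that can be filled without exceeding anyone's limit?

Total capacity across all guards is 3+2+3+2 = 10, and 7 slots are needed, so at most 7 can be filled.
An assignment achieving 7: Fri evening→Dana+Olsen, Sat morning→Horvat, Sat afternoon→Dana+Olsen, Sat evening→Horvat, Sun morning→Horvat.
Loads: Horvat 3/3, Dana 2/2, Olsen 2/3, Osei 0/2.

7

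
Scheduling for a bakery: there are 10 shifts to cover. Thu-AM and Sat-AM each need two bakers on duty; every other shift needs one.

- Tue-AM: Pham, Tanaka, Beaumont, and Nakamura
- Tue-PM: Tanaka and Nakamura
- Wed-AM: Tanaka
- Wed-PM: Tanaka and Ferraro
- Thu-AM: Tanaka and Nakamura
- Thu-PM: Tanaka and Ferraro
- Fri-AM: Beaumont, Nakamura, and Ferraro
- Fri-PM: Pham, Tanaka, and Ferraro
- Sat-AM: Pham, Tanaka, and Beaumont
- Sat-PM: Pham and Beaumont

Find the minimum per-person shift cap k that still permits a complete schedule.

With 5 bakers and 12 worker-slots to fill, someone must work at least ⌈12/5⌉ = 3 shifts, so k ≥ 3.
k = 3 works: Tue-AM→Beaumont, Tue-PM→Tanaka, Wed-AM→Tanaka, Wed-PM→Ferraro, Thu-AM→Tanaka+Nakamura, Thu-PM→Ferraro, Fri-AM→Beaumont, Fri-PM→Pham, Sat-AM→Pham+Beaumont, Sat-PM→Pham.
Loads: Pham 3, Tanaka 3, Beaumont 3, Nakamura 1, Ferraro 2 — all ≤ 3.

3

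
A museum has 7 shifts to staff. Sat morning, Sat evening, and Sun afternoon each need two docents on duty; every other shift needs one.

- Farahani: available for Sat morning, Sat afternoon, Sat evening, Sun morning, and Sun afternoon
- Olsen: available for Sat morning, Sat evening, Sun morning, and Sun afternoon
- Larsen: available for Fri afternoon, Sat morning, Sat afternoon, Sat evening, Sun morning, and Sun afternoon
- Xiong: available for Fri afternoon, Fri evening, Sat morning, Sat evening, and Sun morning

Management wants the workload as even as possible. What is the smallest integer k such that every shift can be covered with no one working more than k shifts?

3

With 4 docents and 10 worker-slots to fill, someone must work at least ⌈10/4⌉ = 3 shifts, so k ≥ 3.
k = 3 works: Fri afternoon→Larsen, Fri evening→Xiong, Sat morning→Olsen+Larsen, Sat afternoon→Farahani, Sat evening→Olsen+Larsen, Sun morning→Farahani, Sun afternoon→Farahani+Olsen.
Loads: Farahani 3, Olsen 3, Larsen 3, Xiong 1 — all ≤ 3.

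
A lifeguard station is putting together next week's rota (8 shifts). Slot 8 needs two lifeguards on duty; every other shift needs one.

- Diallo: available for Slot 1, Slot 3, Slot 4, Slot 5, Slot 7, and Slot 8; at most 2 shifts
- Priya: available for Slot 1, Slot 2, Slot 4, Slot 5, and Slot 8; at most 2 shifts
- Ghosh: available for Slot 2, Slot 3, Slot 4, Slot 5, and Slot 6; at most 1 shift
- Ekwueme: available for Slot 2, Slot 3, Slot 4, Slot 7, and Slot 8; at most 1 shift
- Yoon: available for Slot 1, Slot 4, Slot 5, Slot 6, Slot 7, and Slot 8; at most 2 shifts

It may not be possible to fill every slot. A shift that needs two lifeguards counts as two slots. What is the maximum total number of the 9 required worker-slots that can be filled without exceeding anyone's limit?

Total capacity across all lifeguards is 2+2+1+1+2 = 8, and 9 slots are needed, so at most 8 can be filled.
An assignment achieving 8: Slot 1→Diallo, Slot 2→Priya, Slot 3→Diallo, Slot 4→Yoon, Slot 5→Priya, Slot 6→Ghosh, Slot 7→Ekwueme, Slot 8→Yoon.
Loads: Diallo 2/2, Priya 2/2, Ghosh 1/1, Ekwueme 1/1, Yoon 2/2.

8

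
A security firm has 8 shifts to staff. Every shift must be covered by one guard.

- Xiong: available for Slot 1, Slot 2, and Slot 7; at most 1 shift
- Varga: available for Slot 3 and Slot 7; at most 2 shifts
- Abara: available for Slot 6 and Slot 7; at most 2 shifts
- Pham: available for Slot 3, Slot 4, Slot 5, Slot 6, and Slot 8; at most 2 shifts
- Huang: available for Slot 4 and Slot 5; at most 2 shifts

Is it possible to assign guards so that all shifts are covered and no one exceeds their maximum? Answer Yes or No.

Total capacity is 9 and 8 slots are needed, so capacity alone doesn't rule it out.
Shifts {Slot 1, Slot 2} need 2 worker-slots in total, but the guards available for any of those shifts (Xiong) can supply at most 1 among them. So no valid schedule exists.

No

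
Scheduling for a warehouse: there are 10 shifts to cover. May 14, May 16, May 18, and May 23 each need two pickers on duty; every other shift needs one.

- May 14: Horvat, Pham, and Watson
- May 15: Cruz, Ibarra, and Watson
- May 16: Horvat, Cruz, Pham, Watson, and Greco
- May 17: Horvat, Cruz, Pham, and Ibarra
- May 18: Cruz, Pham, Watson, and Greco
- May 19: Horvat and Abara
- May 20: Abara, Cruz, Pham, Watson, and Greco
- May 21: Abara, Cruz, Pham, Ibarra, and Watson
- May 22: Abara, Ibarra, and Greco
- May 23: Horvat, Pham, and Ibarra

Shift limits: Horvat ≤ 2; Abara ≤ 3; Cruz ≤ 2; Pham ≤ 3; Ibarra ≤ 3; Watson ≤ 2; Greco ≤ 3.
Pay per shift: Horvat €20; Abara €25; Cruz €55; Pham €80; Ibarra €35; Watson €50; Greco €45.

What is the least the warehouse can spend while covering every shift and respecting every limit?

€510

Picking the cheapest available picker for each shift independently would cost €435, but that ignores the shift limits.
An optimal schedule: May 14→Horvat+Watson, May 15→Ibarra, May 16→Greco+Cruz, May 17→Ibarra, May 18→Greco+Watson, May 19→Abara, May 20→Greco, May 21→Abara, May 22→Abara, May 23→Horvat+Ibarra.
Total: 20 + 50 + 35 + 45 + 55 + 35 + 45 + 50 + 25 + 45 + 25 + 25 + 20 + 35 = €510.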